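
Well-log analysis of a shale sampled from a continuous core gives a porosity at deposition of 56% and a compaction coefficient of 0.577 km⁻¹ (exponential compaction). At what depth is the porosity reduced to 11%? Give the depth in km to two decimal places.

Invert Athy's law: d = ln(φ₀/φ) / c
d = ln(0.56/0.11) / 0.577 = ln(5.091) / 0.577 = 1.6275 / 0.577 = 2.821 km

2.82 km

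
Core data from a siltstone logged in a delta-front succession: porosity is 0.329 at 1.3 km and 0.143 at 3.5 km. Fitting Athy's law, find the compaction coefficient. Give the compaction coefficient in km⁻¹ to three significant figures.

Athy: φ(z) = φ₀ e^(−βz) ⇒ φ₁/φ₂ = e^{β(z₂−z₁)} ⇒ β = ln(φ₁/φ₂)/(z₂−z₁)
β = ln(0.329/0.143) / (3.5 − 1.3) = ln(2.301) / 2.2 = 0.8332 / 2.2 = 0.3787 km⁻¹

0.379 km⁻¹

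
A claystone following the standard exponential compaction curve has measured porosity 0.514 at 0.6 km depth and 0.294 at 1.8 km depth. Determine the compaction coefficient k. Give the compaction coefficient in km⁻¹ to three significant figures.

Athy: n(z) = n₀ e^(−kz) ⇒ n₁/n₂ = e^{k(z₂−z₁)} ⇒ k = ln(n₁/n₂)/(z₂−z₁)
k = ln(0.514/0.294) / (1.8 − 0.6) = ln(1.748) / 1.2 = 0.5586 / 1.2 = 0.4655 km⁻¹

0.466 km⁻¹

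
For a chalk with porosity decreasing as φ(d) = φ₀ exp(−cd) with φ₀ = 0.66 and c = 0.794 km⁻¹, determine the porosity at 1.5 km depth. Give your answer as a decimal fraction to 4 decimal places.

φ = φ₀·exp(−c·d) = 0.66 × exp(−0.794 × 1.5) = 0.66 × exp(−1.191)
  = 0.66 × 0.3039 = 0.2006

0.2006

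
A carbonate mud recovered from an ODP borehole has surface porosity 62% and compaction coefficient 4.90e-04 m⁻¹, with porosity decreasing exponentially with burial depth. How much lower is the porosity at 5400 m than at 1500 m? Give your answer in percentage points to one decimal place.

Working in km (1 km = 1000 m; k in km⁻¹ = k in m⁻¹ × 1000):
phi(1.5) = 0.62·e^(−0.49×1.5) = 0.2973
phi(5.4) = 0.62·e^(−0.49×5.4) = 0.0440
Δphi = 0.2973 − 0.0440 = 0.2533

25.3 percentage points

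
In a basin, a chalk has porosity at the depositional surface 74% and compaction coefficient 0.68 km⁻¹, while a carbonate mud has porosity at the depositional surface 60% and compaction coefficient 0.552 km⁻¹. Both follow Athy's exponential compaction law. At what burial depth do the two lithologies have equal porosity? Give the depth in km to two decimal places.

1.64 km

Set n₀ₐ e^(−cₐZ) = n₀ᵦ e^(−cᵦZ) ⇒ ln(n₀ₐ/n₀ᵦ) = (cₐ − cᵦ)·Z
Z = ln(0.74/0.6) / (0.68 − 0.552) = 0.2097 / 0.128 = 1.638 km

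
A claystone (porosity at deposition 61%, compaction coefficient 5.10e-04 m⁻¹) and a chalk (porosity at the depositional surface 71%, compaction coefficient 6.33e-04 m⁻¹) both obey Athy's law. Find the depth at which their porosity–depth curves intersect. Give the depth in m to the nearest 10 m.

1230 m

Working in km (1 km = 1000 m; k in km⁻¹ = k in m⁻¹ × 1000):
Set n₀ₐ e^(−kₐz) = n₀ᵦ e^(−kᵦz) ⇒ ln(n₀ₐ/n₀ᵦ) = (kₐ − kᵦ)·z
z = ln(0.61/0.71) / (0.51 − 0.633) = -0.1518 / -0.123 = 1.234 km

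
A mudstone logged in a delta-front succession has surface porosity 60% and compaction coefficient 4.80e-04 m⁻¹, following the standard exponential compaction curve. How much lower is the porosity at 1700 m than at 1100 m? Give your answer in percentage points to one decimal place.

8.9 percentage points

Working in km (1 km = 1000 m; c in km⁻¹ = c in m⁻¹ × 1000):
φ(1.1) = 0.6·e^(−0.48×1.1) = 0.3539
φ(1.7) = 0.6·e^(−0.48×1.7) = 0.2653
Δφ = 0.3539 − 0.2653 = 0.0886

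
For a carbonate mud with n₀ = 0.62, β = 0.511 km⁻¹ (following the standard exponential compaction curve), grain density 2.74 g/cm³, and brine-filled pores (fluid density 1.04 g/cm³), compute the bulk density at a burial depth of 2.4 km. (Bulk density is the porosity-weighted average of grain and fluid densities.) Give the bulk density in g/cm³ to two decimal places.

2.43 g/cm³

Porosity at depth: n = 0.62·exp(−0.511×2.4) = 0.62×0.2933 = 0.1819
Bulk density: ρ_b = (1−n)ρ_g + n·ρ_f = 0.8181×2.74 + 0.1819×1.04
       = 2.242 + 0.189 = 2.431 g/cm³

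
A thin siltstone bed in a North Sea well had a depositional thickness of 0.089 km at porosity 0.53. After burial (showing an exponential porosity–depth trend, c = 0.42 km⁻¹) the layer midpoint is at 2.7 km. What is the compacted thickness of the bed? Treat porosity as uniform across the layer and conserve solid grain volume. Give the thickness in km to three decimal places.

0.050 km

Porosity at 2.7 km: φ = 0.53·exp(−0.42×2.7) = 0.1705
Solid-volume conservation: h(1−φ) = h₀(1−φ₀) ⇒ h = h₀·(1−φ₀)/(1−φ)
h = 0.089 × (1 − 0.53)/(1 − 0.1705) = 0.089 × 0.5666 = 0.0504 km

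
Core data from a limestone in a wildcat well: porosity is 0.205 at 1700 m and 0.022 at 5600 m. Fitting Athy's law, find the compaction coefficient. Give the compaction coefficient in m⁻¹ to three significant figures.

0.000572 m⁻¹

Working in km (1 km = 1000 m; β in km⁻¹ = β in m⁻¹ × 1000):
Athy: phi(z) = phi₀ e^(−βz) ⇒ phi₁/phi₂ = e^{β(z₂−z₁)} ⇒ β = ln(phi₁/phi₂)/(z₂−z₁)
β = ln(0.205/0.022) / (5.6 − 1.7) = ln(9.318) / 3.9 = 2.2320 / 3.9 = 0.5723 km⁻¹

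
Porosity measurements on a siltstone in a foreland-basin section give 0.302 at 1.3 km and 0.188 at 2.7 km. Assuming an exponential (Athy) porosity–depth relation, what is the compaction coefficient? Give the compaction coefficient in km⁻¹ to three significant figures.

Athy: φ(Z) = φ₀ e^(−βZ) ⇒ φ₁/φ₂ = e^{β(Z₂−Z₁)} ⇒ β = ln(φ₁/φ₂)/(Z₂−Z₁)
β = ln(0.302/0.188) / (2.7 − 1.3) = ln(1.606) / 1.4 = 0.4740 / 1.4 = 0.3386 km⁻¹

0.339 km⁻¹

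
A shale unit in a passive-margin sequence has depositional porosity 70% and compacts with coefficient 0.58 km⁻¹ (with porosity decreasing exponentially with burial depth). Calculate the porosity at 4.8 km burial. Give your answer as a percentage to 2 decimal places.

n = n₀·exp(−β·Z) = 0.7 × exp(−0.58 × 4.8) = 0.7 × exp(−2.784)
  = 0.7 × 0.0618 = 0.0433

4.33%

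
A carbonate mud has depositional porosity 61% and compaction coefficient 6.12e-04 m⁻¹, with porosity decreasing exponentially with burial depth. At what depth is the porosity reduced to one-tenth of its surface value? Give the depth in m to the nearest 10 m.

3760 m

Working in km (1 km = 1000 m; c in km⁻¹ = c in m⁻¹ × 1000):
n/n₀ = 1/10 ⇒ exp(−c·z) = 1/10 ⇒ z = ln(10) / c
z = 2.3026 / 0.612 = 3.762 km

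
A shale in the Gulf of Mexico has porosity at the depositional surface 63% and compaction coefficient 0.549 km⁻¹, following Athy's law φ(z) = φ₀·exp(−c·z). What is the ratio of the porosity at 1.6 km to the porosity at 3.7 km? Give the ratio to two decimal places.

3.17

φ(z₁)/φ(z₂) = e^(−c·z₁)/e^(−c·z₂) = e^{c(z₂−z₁)}
= exp(0.549 × 2.1) = exp(1.153) = 3.1674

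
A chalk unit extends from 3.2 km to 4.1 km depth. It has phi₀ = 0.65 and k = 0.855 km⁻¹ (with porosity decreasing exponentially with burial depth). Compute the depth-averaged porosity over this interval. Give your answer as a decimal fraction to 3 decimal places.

⟨phi⟩ = (1/(Z₂−Z₁)) ∫ phi₀ e^(−kZ) dZ = phi₀·(e^(−k·Z₁) − e^(−k·Z₂)) / (k·(Z₂−Z₁))
e^(−0.855×3.2) = 0.0648; e^(−0.855×4.1) = 0.0300
⟨phi⟩ = 0.65 × (0.0648 − 0.0300) / (0.855 × 0.9) = 0.65 × 0.0452 = 0.0294

0.029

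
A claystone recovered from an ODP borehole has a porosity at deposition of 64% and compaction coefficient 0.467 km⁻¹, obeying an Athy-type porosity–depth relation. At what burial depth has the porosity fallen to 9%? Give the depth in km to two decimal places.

Invert Athy's law: z = ln(phi₀/phi) / β
z = ln(0.64/0.09) / 0.467 = ln(7.111) / 0.467 = 1.9617 / 0.467 = 4.201 km

4.20 km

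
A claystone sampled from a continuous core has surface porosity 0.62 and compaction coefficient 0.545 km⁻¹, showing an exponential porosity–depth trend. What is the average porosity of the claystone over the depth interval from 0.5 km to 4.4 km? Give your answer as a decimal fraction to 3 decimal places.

⟨phi⟩ = (1/(Z₂−Z₁)) ∫ phi₀ e^(−βZ) dZ = phi₀·(e^(−β·Z₁) − e^(−β·Z₂)) / (β·(Z₂−Z₁))
e^(−0.545×0.5) = 0.7615; e^(−0.545×4.4) = 0.0909
⟨phi⟩ = 0.62 × (0.7615 − 0.0909) / (0.545 × 3.9) = 0.62 × 0.3155 = 0.1956

0.196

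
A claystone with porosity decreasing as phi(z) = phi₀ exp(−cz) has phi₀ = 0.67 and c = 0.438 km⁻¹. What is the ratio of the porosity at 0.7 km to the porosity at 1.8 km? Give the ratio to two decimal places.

1.62

phi(z₁)/phi(z₂) = e^(−c·z₁)/e^(−c·z₂) = e^{c(z₂−z₁)}
= exp(0.438 × 1.1) = exp(0.4818) = 1.6190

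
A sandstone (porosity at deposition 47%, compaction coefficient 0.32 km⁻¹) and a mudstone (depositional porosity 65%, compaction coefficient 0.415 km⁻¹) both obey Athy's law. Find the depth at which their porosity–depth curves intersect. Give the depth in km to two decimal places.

3.41 km

Set n₀ₐ e^(−kₐd) = n₀ᵦ e^(−kᵦd) ⇒ ln(n₀ₐ/n₀ᵦ) = (kₐ − kᵦ)·d
d = ln(0.47/0.65) / (0.32 − 0.415) = -0.3242 / -0.095 = 3.413 km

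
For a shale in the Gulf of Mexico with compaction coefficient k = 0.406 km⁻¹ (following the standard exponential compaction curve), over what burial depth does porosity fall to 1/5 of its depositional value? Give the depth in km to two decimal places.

3.96 km

phi/phi₀ = 1/5 ⇒ exp(−k·d) = 1/5 ⇒ d = ln(5) / k
d = 1.6094 / 0.406 = 3.964 km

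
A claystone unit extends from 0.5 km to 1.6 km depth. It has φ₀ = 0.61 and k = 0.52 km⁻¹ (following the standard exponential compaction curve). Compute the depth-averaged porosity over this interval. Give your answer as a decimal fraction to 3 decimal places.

0.358

⟨φ⟩ = (1/(Z₂−Z₁)) ∫ φ₀ e^(−kZ) dZ = φ₀·(e^(−k·Z₁) − e^(−k·Z₂)) / (k·(Z₂−Z₁))
e^(−0.52×0.5) = 0.7711; e^(−0.52×1.6) = 0.4352
⟨φ⟩ = 0.61 × (0.7711 − 0.4352) / (0.52 × 1.1) = 0.61 × 0.5872 = 0.3582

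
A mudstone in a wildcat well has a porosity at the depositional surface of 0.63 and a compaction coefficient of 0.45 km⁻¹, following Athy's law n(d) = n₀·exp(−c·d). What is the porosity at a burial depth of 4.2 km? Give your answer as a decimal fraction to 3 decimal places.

n = n₀·exp(−c·d) = 0.63 × exp(−0.45 × 4.2) = 0.63 × exp(−1.89)
  = 0.63 × 0.1511 = 0.0952

0.095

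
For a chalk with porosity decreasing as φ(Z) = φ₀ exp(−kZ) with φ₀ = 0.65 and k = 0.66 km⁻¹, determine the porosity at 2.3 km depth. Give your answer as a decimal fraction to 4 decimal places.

φ = φ₀·exp(−k·Z) = 0.65 × exp(−0.66 × 2.3) = 0.65 × exp(−1.518)
  = 0.65 × 0.2191 = 0.1424

0.1424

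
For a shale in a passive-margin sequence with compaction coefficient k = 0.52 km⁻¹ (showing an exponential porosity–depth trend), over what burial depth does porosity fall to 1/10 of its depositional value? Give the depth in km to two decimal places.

n/n₀ = 1/10 ⇒ exp(−k·d) = 1/10 ⇒ d = ln(10) / k
d = 2.3026 / 0.52 = 4.428 km

4.43 km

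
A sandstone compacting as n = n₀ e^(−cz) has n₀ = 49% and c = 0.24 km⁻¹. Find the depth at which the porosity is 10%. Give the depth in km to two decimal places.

Invert Athy's law: z = ln(n₀/n) / c
z = ln(0.49/0.1) / 0.24 = ln(4.9) / 0.24 = 1.5892 / 0.24 = 6.622 km

6.62 km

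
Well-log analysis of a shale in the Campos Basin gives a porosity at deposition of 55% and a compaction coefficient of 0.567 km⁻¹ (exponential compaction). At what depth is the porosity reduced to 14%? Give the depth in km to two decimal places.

Invert Athy's law: z = ln(phi₀/phi) / c
z = ln(0.55/0.14) / 0.567 = ln(3.929) / 0.567 = 1.3683 / 0.567 = 2.413 km

2.41 km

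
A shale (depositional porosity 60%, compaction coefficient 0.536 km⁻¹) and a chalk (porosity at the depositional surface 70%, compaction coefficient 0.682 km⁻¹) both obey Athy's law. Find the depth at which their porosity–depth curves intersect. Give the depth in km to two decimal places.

Set φ₀ₐ e^(−cₐz) = φ₀ᵦ e^(−cᵦz) ⇒ ln(φ₀ₐ/φ₀ᵦ) = (cₐ − cᵦ)·z
z = ln(0.6/0.7) / (0.536 − 0.682) = -0.1542 / -0.146 = 1.056 km

1.06 km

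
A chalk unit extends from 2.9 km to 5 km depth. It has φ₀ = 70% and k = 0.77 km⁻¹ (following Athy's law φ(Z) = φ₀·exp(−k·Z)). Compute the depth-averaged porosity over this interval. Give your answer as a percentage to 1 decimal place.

⟨φ⟩ = (1/(Z₂−Z₁)) ∫ φ₀ e^(−kZ) dZ = φ₀·(e^(−k·Z₁) − e^(−k·Z₂)) / (k·(Z₂−Z₁))
e^(−0.77×2.9) = 0.1072; e^(−0.77×5) = 0.0213
⟨φ⟩ = 0.7 × (0.1072 − 0.0213) / (0.77 × 2.1) = 0.7 × 0.0531 = 0.0372

3.7%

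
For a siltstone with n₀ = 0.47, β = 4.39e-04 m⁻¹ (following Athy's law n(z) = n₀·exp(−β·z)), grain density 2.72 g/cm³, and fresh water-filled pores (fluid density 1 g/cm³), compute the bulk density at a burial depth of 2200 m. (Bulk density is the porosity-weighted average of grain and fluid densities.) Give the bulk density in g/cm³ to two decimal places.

Working in km (1 km = 1000 m; β in km⁻¹ = β in m⁻¹ × 1000):
Porosity at depth: n = 0.47·exp(−0.439×2.2) = 0.47×0.3807 = 0.1789
Bulk density: ρ_b = (1−n)ρ_g + n·ρ_f = 0.8211×2.72 + 0.1789×1
       = 2.233 + 0.179 = 2.412 g/cm³

2.41 g/cm³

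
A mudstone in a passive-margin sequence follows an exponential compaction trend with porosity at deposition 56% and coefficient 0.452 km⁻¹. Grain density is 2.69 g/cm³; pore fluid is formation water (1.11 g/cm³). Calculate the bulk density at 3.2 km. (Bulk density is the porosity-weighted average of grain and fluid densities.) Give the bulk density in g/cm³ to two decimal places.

2.48 g/cm³

Porosity at depth: φ = 0.56·exp(−0.452×3.2) = 0.56×0.2354 = 0.1318
Bulk density: ρ_b = (1−φ)ρ_g + φ·ρ_f = 0.8682×2.69 + 0.1318×1.11
       = 2.335 + 0.146 = 2.482 g/cm³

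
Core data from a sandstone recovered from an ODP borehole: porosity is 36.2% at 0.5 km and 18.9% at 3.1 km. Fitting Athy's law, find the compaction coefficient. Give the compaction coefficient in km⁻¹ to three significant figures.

0.250 km⁻¹

Athy: phi(z) = phi₀ e^(−kz) ⇒ phi₁/phi₂ = e^{k(z₂−z₁)} ⇒ k = ln(phi₁/phi₂)/(z₂−z₁)
k = ln(0.362/0.189) / (3.1 − 0.5) = ln(1.915) / 2.6 = 0.6499 / 2.6 = 0.25 km⁻¹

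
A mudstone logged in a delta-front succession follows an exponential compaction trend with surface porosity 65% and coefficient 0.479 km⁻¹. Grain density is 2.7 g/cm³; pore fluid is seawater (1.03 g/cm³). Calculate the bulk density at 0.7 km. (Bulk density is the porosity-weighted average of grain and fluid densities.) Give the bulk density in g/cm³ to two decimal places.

Porosity at depth: n = 0.65·exp(−0.479×0.7) = 0.65×0.7151 = 0.4648
Bulk density: ρ_b = (1−n)ρ_g + n·ρ_f = 0.5352×2.7 + 0.4648×1.03
       = 1.445 + 0.479 = 1.924 g/cm³

1.92 g/cm³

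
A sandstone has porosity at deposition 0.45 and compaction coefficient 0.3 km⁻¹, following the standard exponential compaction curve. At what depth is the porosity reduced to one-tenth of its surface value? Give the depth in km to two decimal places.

φ/φ₀ = 1/10 ⇒ exp(−β·z) = 1/10 ⇒ z = ln(10) / β
z = 2.3026 / 0.3 = 7.675 km

7.68 km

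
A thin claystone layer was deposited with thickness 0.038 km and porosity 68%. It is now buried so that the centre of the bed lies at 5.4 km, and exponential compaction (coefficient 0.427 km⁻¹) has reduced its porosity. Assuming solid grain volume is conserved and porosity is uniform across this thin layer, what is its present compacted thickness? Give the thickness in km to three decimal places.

Porosity at 5.4 km: n = 0.68·exp(−0.427×5.4) = 0.0678
Solid-volume conservation: h(1−n) = h₀(1−n₀) ⇒ h = h₀·(1−n₀)/(1−n)
h = 0.038 × (1 − 0.68)/(1 − 0.0678) = 0.038 × 0.3433 = 0.0130 km

0.013 km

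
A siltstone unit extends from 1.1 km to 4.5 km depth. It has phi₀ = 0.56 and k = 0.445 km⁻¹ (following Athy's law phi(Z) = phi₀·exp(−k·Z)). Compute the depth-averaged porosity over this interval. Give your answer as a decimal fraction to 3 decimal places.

⟨phi⟩ = (1/(Z₂−Z₁)) ∫ phi₀ e^(−kZ) dZ = phi₀·(e^(−k·Z₁) − e^(−k·Z₂)) / (k·(Z₂−Z₁))
e^(−0.445×1.1) = 0.6129; e^(−0.445×4.5) = 0.1350
⟨phi⟩ = 0.56 × (0.6129 − 0.1350) / (0.445 × 3.4) = 0.56 × 0.3159 = 0.1769

0.177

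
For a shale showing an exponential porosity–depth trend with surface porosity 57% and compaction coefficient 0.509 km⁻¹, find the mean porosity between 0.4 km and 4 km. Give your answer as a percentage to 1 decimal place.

21.3%

⟨φ⟩ = (1/(Z₂−Z₁)) ∫ φ₀ e^(−βZ) dZ = φ₀·(e^(−β·Z₁) − e^(−β·Z₂)) / (β·(Z₂−Z₁))
e^(−0.509×0.4) = 0.8158; e^(−0.509×4) = 0.1305
⟨φ⟩ = 0.57 × (0.8158 − 0.1305) / (0.509 × 3.6) = 0.57 × 0.3740 = 0.2132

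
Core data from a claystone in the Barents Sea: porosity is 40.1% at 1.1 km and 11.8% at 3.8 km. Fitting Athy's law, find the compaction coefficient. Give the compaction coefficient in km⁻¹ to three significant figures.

0.453 km⁻¹

Athy: phi(Z) = phi₀ e^(−cZ) ⇒ phi₁/phi₂ = e^{c(Z₂−Z₁)} ⇒ c = ln(phi₁/phi₂)/(Z₂−Z₁)
c = ln(0.401/0.118) / (3.8 − 1.1) = ln(3.398) / 2.7 = 1.2233 / 2.7 = 0.4531 km⁻¹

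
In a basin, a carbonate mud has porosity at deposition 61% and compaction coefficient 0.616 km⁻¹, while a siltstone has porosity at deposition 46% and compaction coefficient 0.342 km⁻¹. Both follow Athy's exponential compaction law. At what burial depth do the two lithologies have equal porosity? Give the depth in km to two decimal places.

Set n₀ₐ e^(−kₐz) = n₀ᵦ e^(−kᵦz) ⇒ ln(n₀ₐ/n₀ᵦ) = (kₐ − kᵦ)·z
z = ln(0.61/0.46) / (0.616 − 0.342) = 0.2822 / 0.274 = 1.030 km

1.03 km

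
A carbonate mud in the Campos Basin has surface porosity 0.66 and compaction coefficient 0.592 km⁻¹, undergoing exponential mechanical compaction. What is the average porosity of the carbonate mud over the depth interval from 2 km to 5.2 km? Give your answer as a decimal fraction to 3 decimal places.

0.091

⟨phi⟩ = (1/(Z₂−Z₁)) ∫ phi₀ e^(−kZ) dZ = phi₀·(e^(−k·Z₁) − e^(−k·Z₂)) / (k·(Z₂−Z₁))
e^(−0.592×2) = 0.3061; e^(−0.592×5.2) = 0.0460
⟨phi⟩ = 0.66 × (0.3061 − 0.0460) / (0.592 × 3.2) = 0.66 × 0.1373 = 0.0906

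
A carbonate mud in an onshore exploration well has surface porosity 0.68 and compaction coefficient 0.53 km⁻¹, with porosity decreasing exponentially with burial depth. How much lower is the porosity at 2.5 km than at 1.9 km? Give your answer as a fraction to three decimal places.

n(1.9) = 0.68·e^(−0.53×1.9) = 0.2484
n(2.5) = 0.68·e^(−0.53×2.5) = 0.1807
Δn = 0.2484 − 0.1807 = 0.0677

0.068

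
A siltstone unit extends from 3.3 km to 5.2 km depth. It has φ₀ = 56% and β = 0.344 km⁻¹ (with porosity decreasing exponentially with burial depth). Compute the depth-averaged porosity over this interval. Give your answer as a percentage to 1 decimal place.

13.2%

⟨φ⟩ = (1/(Z₂−Z₁)) ∫ φ₀ e^(−βZ) dZ = φ₀·(e^(−β·Z₁) − e^(−β·Z₂)) / (β·(Z₂−Z₁))
e^(−0.344×3.3) = 0.3214; e^(−0.344×5.2) = 0.1672
⟨φ⟩ = 0.56 × (0.3214 − 0.1672) / (0.344 × 1.9) = 0.56 × 0.2359 = 0.1321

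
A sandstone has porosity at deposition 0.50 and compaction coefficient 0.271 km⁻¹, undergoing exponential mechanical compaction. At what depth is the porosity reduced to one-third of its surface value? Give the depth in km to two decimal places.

φ/φ₀ = 1/3 ⇒ exp(−β·d) = 1/3 ⇒ d = ln(3) / β
d = 1.0986 / 0.271 = 4.054 km

4.05 km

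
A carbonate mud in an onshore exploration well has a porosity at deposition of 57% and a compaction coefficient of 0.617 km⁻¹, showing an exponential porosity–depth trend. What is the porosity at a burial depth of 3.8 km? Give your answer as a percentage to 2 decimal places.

5.47%

φ = φ₀·exp(−c·z) = 0.57 × exp(−0.617 × 3.8) = 0.57 × exp(−2.345)
  = 0.57 × 0.0959 = 0.0547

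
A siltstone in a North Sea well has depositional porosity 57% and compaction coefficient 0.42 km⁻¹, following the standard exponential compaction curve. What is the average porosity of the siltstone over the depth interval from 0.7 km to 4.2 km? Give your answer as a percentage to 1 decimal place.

22.3%

⟨n⟩ = (1/(d₂−d₁)) ∫ n₀ e^(−kd) dd = n₀·(e^(−k·d₁) − e^(−k·d₂)) / (k·(d₂−d₁))
e^(−0.42×0.7) = 0.7453; e^(−0.42×4.2) = 0.1714
⟨n⟩ = 0.57 × (0.7453 − 0.1714) / (0.42 × 3.5) = 0.57 × 0.3904 = 0.2225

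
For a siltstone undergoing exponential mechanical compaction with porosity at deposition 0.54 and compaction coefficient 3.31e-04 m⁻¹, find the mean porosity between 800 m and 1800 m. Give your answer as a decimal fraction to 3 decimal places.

Working in km (1 km = 1000 m; β in km⁻¹ = β in m⁻¹ × 1000):
⟨n⟩ = (1/(d₂−d₁)) ∫ n₀ e^(−βd) dd = n₀·(e^(−β·d₁) − e^(−β·d₂)) / (β·(d₂−d₁))
e^(−0.331×0.8) = 0.7674; e^(−0.331×1.8) = 0.5511
⟨n⟩ = 0.54 × (0.7674 − 0.5511) / (0.331 × 1) = 0.54 × 0.6533 = 0.3528

0.353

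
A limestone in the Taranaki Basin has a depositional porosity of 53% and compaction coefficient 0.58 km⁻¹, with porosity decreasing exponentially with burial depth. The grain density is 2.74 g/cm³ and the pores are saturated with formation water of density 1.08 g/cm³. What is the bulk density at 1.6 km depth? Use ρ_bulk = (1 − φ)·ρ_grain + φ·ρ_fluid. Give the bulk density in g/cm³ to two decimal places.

Porosity at depth: φ = 0.53·exp(−0.58×1.6) = 0.53×0.3953 = 0.2095
Bulk density: ρ_b = (1−φ)ρ_g + φ·ρ_f = 0.7905×2.74 + 0.2095×1.08
       = 2.166 + 0.226 = 2.392 g/cm³

2.39 g/cm³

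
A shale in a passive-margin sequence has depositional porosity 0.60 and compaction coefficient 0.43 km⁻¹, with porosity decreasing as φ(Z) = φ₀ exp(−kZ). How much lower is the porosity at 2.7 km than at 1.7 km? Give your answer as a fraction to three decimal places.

φ(1.7) = 0.6·e^(−0.43×1.7) = 0.2889
φ(2.7) = 0.6·e^(−0.43×2.7) = 0.1879
Δφ = 0.2889 − 0.1879 = 0.1010

0.101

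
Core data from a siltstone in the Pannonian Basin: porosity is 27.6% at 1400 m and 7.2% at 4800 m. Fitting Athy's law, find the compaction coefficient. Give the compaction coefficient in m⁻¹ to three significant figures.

Working in km (1 km = 1000 m; c in km⁻¹ = c in m⁻¹ × 1000):
Athy: n(d) = n₀ e^(−cd) ⇒ n₁/n₂ = e^{c(d₂−d₁)} ⇒ c = ln(n₁/n₂)/(d₂−d₁)
c = ln(0.276/0.072) / (4.8 − 1.4) = ln(3.833) / 3.4 = 1.3437 / 3.4 = 0.3952 km⁻¹

0.000395 m⁻¹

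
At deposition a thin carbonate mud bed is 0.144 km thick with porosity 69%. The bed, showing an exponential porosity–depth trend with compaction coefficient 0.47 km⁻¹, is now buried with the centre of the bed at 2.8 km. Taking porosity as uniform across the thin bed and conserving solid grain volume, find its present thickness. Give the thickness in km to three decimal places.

Porosity at 2.8 km: φ = 0.69·exp(−0.47×2.8) = 0.1851
Solid-volume conservation: h(1−φ) = h₀(1−φ₀) ⇒ h = h₀·(1−φ₀)/(1−φ)
h = 0.144 × (1 − 0.69)/(1 − 0.1851) = 0.144 × 0.3804 = 0.0548 km

0.055 km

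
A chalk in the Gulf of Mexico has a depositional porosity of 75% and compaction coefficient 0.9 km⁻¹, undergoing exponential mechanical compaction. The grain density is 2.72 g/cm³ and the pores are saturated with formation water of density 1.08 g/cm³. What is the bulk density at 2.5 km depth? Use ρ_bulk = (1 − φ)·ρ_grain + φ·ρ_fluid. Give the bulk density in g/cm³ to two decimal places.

Porosity at depth: phi = 0.75·exp(−0.9×2.5) = 0.75×0.1054 = 0.0790
Bulk density: ρ_b = (1−phi)ρ_g + phi·ρ_f = 0.9210×2.72 + 0.0790×1.08
       = 2.505 + 0.085 = 2.590 g/cm³

2.59 g/cm³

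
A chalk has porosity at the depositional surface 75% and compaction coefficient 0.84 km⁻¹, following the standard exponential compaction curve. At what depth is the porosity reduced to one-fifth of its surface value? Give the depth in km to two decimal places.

1.92 km

φ/φ₀ = 1/5 ⇒ exp(−k·Z) = 1/5 ⇒ Z = ln(5) / k
Z = 1.6094 / 0.84 = 1.916 km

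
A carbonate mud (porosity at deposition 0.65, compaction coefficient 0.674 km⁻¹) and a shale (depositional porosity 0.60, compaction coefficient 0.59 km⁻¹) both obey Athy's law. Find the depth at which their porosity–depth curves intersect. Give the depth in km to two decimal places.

0.95 km

Set φ₀ₐ e^(−kₐZ) = φ₀ᵦ e^(−kᵦZ) ⇒ ln(φ₀ₐ/φ₀ᵦ) = (kₐ − kᵦ)·Z
Z = ln(0.65/0.6) / (0.674 − 0.59) = 0.0800 / 0.084 = 0.953 km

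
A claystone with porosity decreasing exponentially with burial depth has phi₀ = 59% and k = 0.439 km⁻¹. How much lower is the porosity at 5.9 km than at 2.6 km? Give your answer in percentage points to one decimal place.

14.4 percentage points

phi(2.6) = 0.59·e^(−0.439×2.6) = 0.1884
phi(5.9) = 0.59·e^(−0.439×5.9) = 0.0443
Δphi = 0.1884 − 0.0443 = 0.1442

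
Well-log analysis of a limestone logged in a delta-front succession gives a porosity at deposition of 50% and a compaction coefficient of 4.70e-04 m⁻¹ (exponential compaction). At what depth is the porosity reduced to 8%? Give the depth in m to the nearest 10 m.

Working in km (1 km = 1000 m; β in km⁻¹ = β in m⁻¹ × 1000):
Invert Athy's law: z = ln(φ₀/φ) / β
z = ln(0.5/0.08) / 0.47 = ln(6.25) / 0.47 = 1.8326 / 0.47 = 3.899 km

3900 m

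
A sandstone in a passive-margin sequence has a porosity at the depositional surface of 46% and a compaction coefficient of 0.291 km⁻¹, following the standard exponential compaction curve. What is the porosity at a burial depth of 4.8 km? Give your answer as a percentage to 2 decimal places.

n = n₀·exp(−β·Z) = 0.46 × exp(−0.291 × 4.8) = 0.46 × exp(−1.397)
  = 0.46 × 0.2474 = 0.1138

11.38%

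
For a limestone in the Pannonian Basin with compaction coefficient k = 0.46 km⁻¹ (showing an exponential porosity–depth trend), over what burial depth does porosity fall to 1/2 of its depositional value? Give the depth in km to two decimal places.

n/n₀ = 1/2 ⇒ exp(−k·d) = 1/2 ⇒ d = ln(2) / k
d = 0.6931 / 0.46 = 1.507 km

1.51 km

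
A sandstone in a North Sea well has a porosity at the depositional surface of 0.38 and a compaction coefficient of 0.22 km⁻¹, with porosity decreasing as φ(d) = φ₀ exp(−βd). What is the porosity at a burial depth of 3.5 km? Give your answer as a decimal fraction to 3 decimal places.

φ = φ₀·exp(−β·d) = 0.38 × exp(−0.22 × 3.5) = 0.38 × exp(−0.77)
  = 0.38 × 0.4630 = 0.1759

0.176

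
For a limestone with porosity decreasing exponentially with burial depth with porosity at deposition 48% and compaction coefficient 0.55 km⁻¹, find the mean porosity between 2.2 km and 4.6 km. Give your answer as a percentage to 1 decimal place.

⟨n⟩ = (1/(Z₂−Z₁)) ∫ n₀ e^(−cZ) dZ = n₀·(e^(−c·Z₁) − e^(−c·Z₂)) / (c·(Z₂−Z₁))
e^(−0.55×2.2) = 0.2982; e^(−0.55×4.6) = 0.0797
⟨n⟩ = 0.48 × (0.2982 − 0.0797) / (0.55 × 2.4) = 0.48 × 0.1656 = 0.0795

7.9%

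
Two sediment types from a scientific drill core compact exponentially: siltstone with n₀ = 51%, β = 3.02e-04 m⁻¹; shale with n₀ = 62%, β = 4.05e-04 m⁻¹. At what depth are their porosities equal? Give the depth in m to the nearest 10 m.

1900 m

Working in km (1 km = 1000 m; β in km⁻¹ = β in m⁻¹ × 1000):
Set n₀ₐ e^(−βₐZ) = n₀ᵦ e^(−βᵦZ) ⇒ ln(n₀ₐ/n₀ᵦ) = (βₐ − βᵦ)·Z
Z = ln(0.51/0.62) / (0.302 − 0.405) = -0.1953 / -0.103 = 1.896 km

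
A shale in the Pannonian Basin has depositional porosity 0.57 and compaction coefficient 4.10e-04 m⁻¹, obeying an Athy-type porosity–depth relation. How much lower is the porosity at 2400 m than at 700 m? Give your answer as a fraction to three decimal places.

0.215

Working in km (1 km = 1000 m; β in km⁻¹ = β in m⁻¹ × 1000):
phi(0.7) = 0.57·e^(−0.41×0.7) = 0.4278
phi(2.4) = 0.57·e^(−0.41×2.4) = 0.2131
Δphi = 0.4278 − 0.2131 = 0.2147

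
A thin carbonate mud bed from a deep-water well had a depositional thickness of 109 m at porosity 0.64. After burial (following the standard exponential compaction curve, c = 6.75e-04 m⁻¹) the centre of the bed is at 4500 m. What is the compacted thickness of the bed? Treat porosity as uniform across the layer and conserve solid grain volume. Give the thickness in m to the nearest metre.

Working in km (1 km = 1000 m; c in km⁻¹ = c in m⁻¹ × 1000):
Porosity at 4.5 km: phi = 0.64·exp(−0.675×4.5) = 0.0307
Solid-volume conservation: h(1−phi) = h₀(1−phi₀) ⇒ h = h₀·(1−phi₀)/(1−phi)
h = 0.109 × (1 − 0.64)/(1 − 0.0307) = 0.109 × 0.3714 = 0.0405 km

40 m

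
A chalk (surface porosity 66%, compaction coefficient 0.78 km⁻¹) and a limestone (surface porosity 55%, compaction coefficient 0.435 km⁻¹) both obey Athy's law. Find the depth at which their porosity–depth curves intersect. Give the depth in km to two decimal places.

Set phi₀ₐ e^(−cₐd) = phi₀ᵦ e^(−cᵦd) ⇒ ln(phi₀ₐ/phi₀ᵦ) = (cₐ − cᵦ)·d
d = ln(0.66/0.55) / (0.78 − 0.435) = 0.1823 / 0.345 = 0.528 km

0.53 km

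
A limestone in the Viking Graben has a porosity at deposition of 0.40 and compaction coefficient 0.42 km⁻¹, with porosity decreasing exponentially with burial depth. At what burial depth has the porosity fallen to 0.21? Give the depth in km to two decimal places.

1.53 km

Invert Athy's law: z = ln(n₀/n) / β
z = ln(0.4/0.21) / 0.42 = ln(1.905) / 0.42 = 0.6444 / 0.42 = 1.534 km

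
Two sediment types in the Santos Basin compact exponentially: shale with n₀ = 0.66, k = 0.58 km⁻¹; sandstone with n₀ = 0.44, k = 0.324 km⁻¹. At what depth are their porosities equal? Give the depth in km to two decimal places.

Set n₀ₐ e^(−kₐZ) = n₀ᵦ e^(−kᵦZ) ⇒ ln(n₀ₐ/n₀ᵦ) = (kₐ − kᵦ)·Z
Z = ln(0.66/0.44) / (0.58 − 0.324) = 0.4055 / 0.256 = 1.584 km

1.58 km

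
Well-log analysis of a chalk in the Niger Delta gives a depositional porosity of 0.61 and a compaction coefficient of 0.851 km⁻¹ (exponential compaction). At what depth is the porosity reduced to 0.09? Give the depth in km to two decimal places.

2.25 km

Invert Athy's law: z = ln(n₀/n) / k
z = ln(0.61/0.09) / 0.851 = ln(6.778) / 0.851 = 1.9136 / 0.851 = 2.249 km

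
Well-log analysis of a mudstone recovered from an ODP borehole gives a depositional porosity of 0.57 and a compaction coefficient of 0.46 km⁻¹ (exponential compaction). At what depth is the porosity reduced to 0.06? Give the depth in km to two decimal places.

4.89 km

Invert Athy's law: d = ln(φ₀/φ) / c
d = ln(0.57/0.06) / 0.46 = ln(9.5) / 0.46 = 2.2513 / 0.46 = 4.894 km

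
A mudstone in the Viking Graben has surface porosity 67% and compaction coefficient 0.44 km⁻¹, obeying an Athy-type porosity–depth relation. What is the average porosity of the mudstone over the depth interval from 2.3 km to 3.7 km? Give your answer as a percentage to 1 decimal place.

⟨φ⟩ = (1/(Z₂−Z₁)) ∫ φ₀ e^(−kZ) dZ = φ₀·(e^(−k·Z₁) − e^(−k·Z₂)) / (k·(Z₂−Z₁))
e^(−0.44×2.3) = 0.3635; e^(−0.44×3.7) = 0.1963
⟨φ⟩ = 0.67 × (0.3635 − 0.1963) / (0.44 × 1.4) = 0.67 × 0.2714 = 0.1818

18.2%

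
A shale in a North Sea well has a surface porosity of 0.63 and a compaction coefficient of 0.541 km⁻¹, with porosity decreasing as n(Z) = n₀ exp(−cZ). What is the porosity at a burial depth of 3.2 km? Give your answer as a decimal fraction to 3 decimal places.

n = n₀·exp(−c·Z) = 0.63 × exp(−0.541 × 3.2) = 0.63 × exp(−1.731)
  = 0.63 × 0.1771 = 0.1116

0.112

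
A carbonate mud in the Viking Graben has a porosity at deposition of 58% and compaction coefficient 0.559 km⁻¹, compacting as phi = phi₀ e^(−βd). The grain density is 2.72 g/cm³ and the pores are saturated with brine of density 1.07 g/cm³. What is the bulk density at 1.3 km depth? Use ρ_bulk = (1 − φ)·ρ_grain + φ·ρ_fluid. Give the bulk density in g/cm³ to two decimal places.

Porosity at depth: phi = 0.58·exp(−0.559×1.3) = 0.58×0.4835 = 0.2804
Bulk density: ρ_b = (1−phi)ρ_g + phi·ρ_f = 0.7196×2.72 + 0.2804×1.07
       = 1.957 + 0.300 = 2.257 g/cm³

2.26 g/cm³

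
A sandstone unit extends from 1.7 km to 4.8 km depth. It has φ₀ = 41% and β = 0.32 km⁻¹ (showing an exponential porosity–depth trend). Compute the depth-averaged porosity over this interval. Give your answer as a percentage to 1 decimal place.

⟨φ⟩ = (1/(Z₂−Z₁)) ∫ φ₀ e^(−βZ) dZ = φ₀·(e^(−β·Z₁) − e^(−β·Z₂)) / (β·(Z₂−Z₁))
e^(−0.32×1.7) = 0.5804; e^(−0.32×4.8) = 0.2152
⟨φ⟩ = 0.41 × (0.5804 − 0.2152) / (0.32 × 3.1) = 0.41 × 0.3681 = 0.1509

15.1%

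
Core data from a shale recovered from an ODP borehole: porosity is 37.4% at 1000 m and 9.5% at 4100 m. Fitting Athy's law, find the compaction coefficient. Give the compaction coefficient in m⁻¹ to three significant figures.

Working in km (1 km = 1000 m; c in km⁻¹ = c in m⁻¹ × 1000):
Athy: φ(Z) = φ₀ e^(−cZ) ⇒ φ₁/φ₂ = e^{c(Z₂−Z₁)} ⇒ c = ln(φ₁/φ₂)/(Z₂−Z₁)
c = ln(0.374/0.095) / (4.1 − 1) = ln(3.937) / 3.1 = 1.3704 / 3.1 = 0.4421 km⁻¹

0.000442 m⁻¹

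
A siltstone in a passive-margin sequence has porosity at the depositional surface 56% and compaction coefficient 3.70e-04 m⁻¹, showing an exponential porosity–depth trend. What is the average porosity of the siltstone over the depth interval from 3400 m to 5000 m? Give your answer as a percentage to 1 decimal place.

12.0%

Working in km (1 km = 1000 m; k in km⁻¹ = k in m⁻¹ × 1000):
⟨phi⟩ = (1/(Z₂−Z₁)) ∫ phi₀ e^(−kZ) dZ = phi₀·(e^(−k·Z₁) − e^(−k·Z₂)) / (k·(Z₂−Z₁))
e^(−0.37×3.4) = 0.2842; e^(−0.37×5) = 0.1572
⟨phi⟩ = 0.56 × (0.2842 − 0.1572) / (0.37 × 1.6) = 0.56 × 0.2145 = 0.1201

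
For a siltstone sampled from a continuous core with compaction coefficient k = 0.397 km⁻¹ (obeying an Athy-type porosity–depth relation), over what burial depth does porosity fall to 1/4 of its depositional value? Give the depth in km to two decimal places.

phi/phi₀ = 1/4 ⇒ exp(−k·d) = 1/4 ⇒ d = ln(4) / k
d = 1.3863 / 0.397 = 3.492 km

3.49 km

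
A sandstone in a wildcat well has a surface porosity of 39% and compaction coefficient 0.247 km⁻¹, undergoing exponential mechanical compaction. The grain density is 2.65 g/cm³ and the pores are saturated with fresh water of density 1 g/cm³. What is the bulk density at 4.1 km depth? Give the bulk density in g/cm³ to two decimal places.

Porosity at depth: n = 0.39·exp(−0.247×4.1) = 0.39×0.3632 = 0.1417
Bulk density: ρ_b = (1−n)ρ_g + n·ρ_f = 0.8583×2.65 + 0.1417×1
       = 2.275 + 0.142 = 2.416 g/cm³

2.42 g/cm³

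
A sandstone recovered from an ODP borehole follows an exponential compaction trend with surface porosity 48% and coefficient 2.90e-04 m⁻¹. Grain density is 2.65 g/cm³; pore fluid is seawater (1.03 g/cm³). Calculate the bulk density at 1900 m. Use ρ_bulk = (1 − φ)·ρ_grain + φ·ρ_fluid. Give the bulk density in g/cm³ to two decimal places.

Working in km (1 km = 1000 m; k in km⁻¹ = k in m⁻¹ × 1000):
Porosity at depth: φ = 0.48·exp(−0.29×1.9) = 0.48×0.5764 = 0.2767
Bulk density: ρ_b = (1−φ)ρ_g + φ·ρ_f = 0.7233×2.65 + 0.2767×1.03
       = 1.917 + 0.285 = 2.202 g/cm³

2.20 g/cm³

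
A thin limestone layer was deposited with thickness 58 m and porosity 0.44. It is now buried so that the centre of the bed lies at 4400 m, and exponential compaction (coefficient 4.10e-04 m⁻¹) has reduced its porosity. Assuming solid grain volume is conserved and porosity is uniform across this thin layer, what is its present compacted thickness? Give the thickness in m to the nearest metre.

35 m

Working in km (1 km = 1000 m; k in km⁻¹ = k in m⁻¹ × 1000):
Porosity at 4.4 km: φ = 0.44·exp(−0.41×4.4) = 0.0724
Solid-volume conservation: h(1−φ) = h₀(1−φ₀) ⇒ h = h₀·(1−φ₀)/(1−φ)
h = 0.058 × (1 − 0.44)/(1 − 0.0724) = 0.058 × 0.6037 = 0.0350 km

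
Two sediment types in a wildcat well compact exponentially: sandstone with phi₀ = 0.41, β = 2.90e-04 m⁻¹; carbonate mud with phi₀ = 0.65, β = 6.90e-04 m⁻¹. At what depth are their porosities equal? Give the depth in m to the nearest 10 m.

1150 m

Working in km (1 km = 1000 m; β in km⁻¹ = β in m⁻¹ × 1000):
Set phi₀ₐ e^(−βₐd) = phi₀ᵦ e^(−βᵦd) ⇒ ln(phi₀ₐ/phi₀ᵦ) = (βₐ − βᵦ)·d
d = ln(0.41/0.65) / (0.29 − 0.69) = -0.4608 / -0.4 = 1.152 km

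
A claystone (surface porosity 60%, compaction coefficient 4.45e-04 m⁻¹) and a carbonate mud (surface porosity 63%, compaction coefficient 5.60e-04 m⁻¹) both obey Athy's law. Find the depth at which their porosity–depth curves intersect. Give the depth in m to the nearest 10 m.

420 m

Working in km (1 km = 1000 m; k in km⁻¹ = k in m⁻¹ × 1000):
Set phi₀ₐ e^(−kₐd) = phi₀ᵦ e^(−kᵦd) ⇒ ln(phi₀ₐ/phi₀ᵦ) = (kₐ − kᵦ)·d
d = ln(0.6/0.63) / (0.445 − 0.56) = -0.0488 / -0.115 = 0.424 km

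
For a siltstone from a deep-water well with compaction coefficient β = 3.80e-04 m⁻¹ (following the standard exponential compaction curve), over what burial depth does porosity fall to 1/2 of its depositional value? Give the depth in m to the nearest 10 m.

1820 m

Working in km (1 km = 1000 m; β in km⁻¹ = β in m⁻¹ × 1000):
n/n₀ = 1/2 ⇒ exp(−β·z) = 1/2 ⇒ z = ln(2) / β
z = 0.6931 / 0.38 = 1.824 km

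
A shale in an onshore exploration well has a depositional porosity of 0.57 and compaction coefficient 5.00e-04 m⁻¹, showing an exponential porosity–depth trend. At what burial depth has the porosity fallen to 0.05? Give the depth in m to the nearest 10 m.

Working in km (1 km = 1000 m; β in km⁻¹ = β in m⁻¹ × 1000):
Invert Athy's law: Z = ln(φ₀/φ) / β
Z = ln(0.57/0.05) / 0.5 = ln(11.4) / 0.5 = 2.4336 / 0.5 = 4.867 km

4870 m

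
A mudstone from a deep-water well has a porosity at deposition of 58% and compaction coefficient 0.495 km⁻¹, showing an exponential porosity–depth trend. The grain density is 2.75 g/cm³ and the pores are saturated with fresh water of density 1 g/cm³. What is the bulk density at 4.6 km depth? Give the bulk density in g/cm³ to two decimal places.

Porosity at depth: phi = 0.58·exp(−0.495×4.6) = 0.58×0.1026 = 0.0595
Bulk density: ρ_b = (1−phi)ρ_g + phi·ρ_f = 0.9405×2.75 + 0.0595×1
       = 2.586 + 0.060 = 2.646 g/cm³

2.65 g/cm³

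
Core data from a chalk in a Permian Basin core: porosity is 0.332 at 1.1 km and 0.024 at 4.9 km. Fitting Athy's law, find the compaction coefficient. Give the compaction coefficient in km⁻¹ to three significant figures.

Athy: n(d) = n₀ e^(−kd) ⇒ n₁/n₂ = e^{k(d₂−d₁)} ⇒ k = ln(n₁/n₂)/(d₂−d₁)
k = ln(0.332/0.024) / (4.9 − 1.1) = ln(13.83) / 3.8 = 2.6271 / 3.8 = 0.6913 km⁻¹

0.691 km⁻¹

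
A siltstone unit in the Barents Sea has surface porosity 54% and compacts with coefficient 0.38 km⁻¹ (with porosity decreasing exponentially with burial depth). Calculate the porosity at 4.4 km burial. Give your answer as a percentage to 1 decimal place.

φ = φ₀·exp(−k·d) = 0.54 × exp(−0.38 × 4.4) = 0.54 × exp(−1.672)
  = 0.54 × 0.1879 = 0.1015

10.1%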